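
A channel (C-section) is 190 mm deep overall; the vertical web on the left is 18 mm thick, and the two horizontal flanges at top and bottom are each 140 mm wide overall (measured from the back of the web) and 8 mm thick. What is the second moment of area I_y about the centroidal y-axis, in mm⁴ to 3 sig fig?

Decompose the section into non-overlapping parts with the origin at the bottom-left of its bounding rectangle.
Web: 18 × 190, A = 3 420 mm², x = 9 mm, Ī = 92 340 mm⁴.
Top flange (beyond web): 122 × 8, A = 976 mm², x = 79 mm, Ī = 1 210 565 mm⁴.
Bottom flange (beyond web): 122 × 8, A = 976 mm², x = 79 mm, Ī = 1 210 565 mm⁴.
Centroid: x̄ = ΣA·x / ΣA = 34.436 mm.
Transfer each piece to the centroidal y-axis using Ī + A·d² with d = x − 34.436:
  web: d = -25.436 mm → contributes +2 304 975 mm⁴
  top flange (beyond web): d = 44.564 mm → contributes +3 148 888 mm⁴
  bottom flange (beyond web): d = 44.564 mm → contributes +3 148 888 mm⁴
Total I = 8 602 751 mm⁴.

I_y ≈ 8.60 × 10⁶ mm⁴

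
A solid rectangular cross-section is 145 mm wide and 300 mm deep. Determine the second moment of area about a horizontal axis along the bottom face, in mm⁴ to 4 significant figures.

The section: 145 × 300, A = 43 500 mm², y = 150 mm, Ī = 326 250 000 mm⁴.
Transfer it to the bottom edge using Ī + A·d² with d = y − 0:
  the section: d = 150 mm → contributes +1 305 000 000 mm⁴
Total I = 1 305 000 000 mm⁴.

I_base ≈ 1.305 × 10⁹ mm⁴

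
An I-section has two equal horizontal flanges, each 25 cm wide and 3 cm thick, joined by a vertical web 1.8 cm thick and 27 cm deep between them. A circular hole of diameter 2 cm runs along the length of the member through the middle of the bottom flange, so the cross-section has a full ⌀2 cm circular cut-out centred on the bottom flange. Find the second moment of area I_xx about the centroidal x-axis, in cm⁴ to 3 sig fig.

I_xx ≈ 3.61 × 10⁴ cm⁴

Split into non-overlapping primitives; take the origin at the lower-left of the bounding box.
Bottom flange: 25 × 3, A = 75 cm², y = 1.5 cm, Ī = 56.25 cm⁴.
Web: 1.8 × 27, A = 48.6 cm², y = 16.5 cm, Ī = 2952.5 cm⁴.
Top flange: 25 × 3, A = 75 cm², y = 31.5 cm, Ī = 56.25 cm⁴.
Hole (subtracted): ⌀2, A = 3.1416 cm², y = 1.5 cm, Ī = 0.7854 cm⁴.
Centroid: ȳ = ΣA·y / ΣA = 16.741 cm.
Transfer each piece to the centroidal x-axis using Ī + A·d² with d = y − 16.741:
  bottom flange: d = -15.241 cm → contributes +17 478 cm⁴
  web: d = -0.24109 cm → contributes +2955.3 cm⁴
  top flange: d = 14.759 cm → contributes +16 393 cm⁴
  hole: d = -15.241 cm → contributes −730.55 cm⁴
Total I = 36 096 cm⁴.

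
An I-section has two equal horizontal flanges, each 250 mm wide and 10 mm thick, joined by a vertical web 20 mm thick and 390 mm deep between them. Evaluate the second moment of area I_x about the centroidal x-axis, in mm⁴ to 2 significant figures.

Treat the section as a set of non-overlapping primitives; coordinates are from the bounding-box lower-left.
Bottom flange: 250 × 10, A = 2 500 mm², y = 5 mm, Ī = 20 833 mm⁴.
Web: 20 × 390, A = 7 800 mm², y = 205 mm, Ī = 98 865 000 mm⁴.
Top flange: 250 × 10, A = 2 500 mm², y = 405 mm, Ī = 20 833 mm⁴.
By symmetry the centroid is at mid-height, ȳ = 205 mm.
Transfer each piece to the centroidal x-axis using Ī + A·d² with d = y − 205:
  bottom flange: d = -200 mm → contributes +100 020 833 mm⁴
  web: d = 0 mm → contributes +98 865 000 mm⁴
  top flange: d = 200 mm → contributes +100 020 833 mm⁴
Total I = 298 906 667 mm⁴.

I_x ≈ 3.0 × 10⁸ mm⁴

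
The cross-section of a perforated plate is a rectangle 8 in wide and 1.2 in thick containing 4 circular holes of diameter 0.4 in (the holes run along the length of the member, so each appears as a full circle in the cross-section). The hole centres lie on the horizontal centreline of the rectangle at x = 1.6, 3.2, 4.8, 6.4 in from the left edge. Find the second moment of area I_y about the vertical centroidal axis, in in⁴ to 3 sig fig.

I_y ≈ 49.6 in⁴

Treat the section as a set of non-overlapping primitives; coordinates are from the bounding-box lower-left.
Plate: 8 × 1.2, A = 9.6 in², x = 4 in, Ī = 51.2 in⁴.
Hole 1 (subtracted): ⌀0.4, A = 0.12566 in², x = 1.6 in, Ī = 0.0012566 in⁴.
Hole 2 (subtracted): ⌀0.4, A = 0.12566 in², x = 3.2 in, Ī = 0.0012566 in⁴.
Hole 3 (subtracted): ⌀0.4, A = 0.12566 in², x = 4.8 in, Ī = 0.0012566 in⁴.
Hole 4 (subtracted): ⌀0.4, A = 0.12566 in², x = 6.4 in, Ī = 0.0012566 in⁴.
By symmetry the centroid is at mid-width, x̄ = 4 in.
Transfer each piece to the vertical centroidal axis using Ī + A·d² with d = x − 4:
  plate: d = 0 in → contributes +51.2 in⁴
  hole 1: d = -2.4 in → contributes −0.72508 in⁴
  hole 2: d = -0.8 in → contributes −0.081681 in⁴
  hole 3: d = 0.8 in → contributes −0.081681 in⁴
  hole 4: d = 2.4 in → contributes −0.72508 in⁴
Total I = 49.586 in⁴.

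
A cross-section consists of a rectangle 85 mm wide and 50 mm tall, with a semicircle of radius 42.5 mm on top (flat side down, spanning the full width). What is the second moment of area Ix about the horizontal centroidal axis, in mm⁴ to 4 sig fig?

Ix ≈ 4.395 × 10⁶ mm⁴

Treat the section as a set of non-overlapping primitives; coordinates are from the bounding-box lower-left.
Rectangular body: 85 × 50, A = 4 250 mm², y = 25 mm, Ī = 885 417 mm⁴.
Semicircular cap: semicircle r = 42.5, A = 2837.25 mm², y = 68.0376 mm, Ī = 358 086 mm⁴.
Centroid: ȳ = ΣA·y / ΣA = 42.2293 mm.
Transfer each piece to the horizontal centroidal axis using Ī + A·d² with d = y − 42.2293:
  rectangular body: d = -17.2293 mm → contributes +2 147 024 mm⁴
  semicircular cap: d = 25.8083 mm → contributes +2 247 884 mm⁴
Total I = 4 394 908 mm⁴.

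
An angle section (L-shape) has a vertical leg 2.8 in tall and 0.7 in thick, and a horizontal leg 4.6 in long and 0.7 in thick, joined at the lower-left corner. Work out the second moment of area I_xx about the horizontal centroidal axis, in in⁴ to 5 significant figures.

I_xx ≈ 2.6498 in⁴

Treat the section as a set of non-overlapping primitives; coordinates are from the bounding-box lower-left.
Vertical leg: 0.7 × 2.8, A = 1.96 in², y = 1.4 in, Ī = 1.280533 in⁴.
Horizontal leg (remainder): 3.9 × 0.7, A = 2.73 in², y = 0.35 in, Ī = 0.111475 in⁴.
Centroid: ȳ = ΣA·y / ΣA = 0.788806 in.
Transfer each piece to the horizontal centroidal axis using Ī + A·d² with d = y − 0.788806:
  vertical leg: d = 0.611194 in → contributes +2.012707 in⁴
  horizontal leg (remainder): d = -0.438806 in → contributes +0.6371384 in⁴
Total I = 2.649846 in⁴.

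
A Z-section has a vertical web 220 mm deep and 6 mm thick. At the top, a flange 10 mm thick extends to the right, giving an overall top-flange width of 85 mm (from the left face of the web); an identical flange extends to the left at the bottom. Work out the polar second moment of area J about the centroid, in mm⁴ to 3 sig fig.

J ≈ 2.64 × 10⁷ mm⁴

Break the section into simple shapes (no overlaps), measuring from the bottom-left corner of the bounding box.
Web: 6 × 220, A = 1 320 mm², y = 110 mm, Ī = 5 324 000 mm⁴.
Top flange (beyond web): 79 × 10, A = 790 mm², y = 215 mm, Ī = 6583.3 mm⁴.
Bottom flange (beyond web): 79 × 10, A = 790 mm², y = 5 mm, Ī = 6583.3 mm⁴.
Centroid: ȳ = ΣA·y / ΣA = 110 mm.
Transfer each piece to the centroidal x-axis using Ī + A·d² with d = y − 110:
  web: d = 0 mm → contributes +5 324 000 mm⁴
  top flange (beyond web): d = 105 mm → contributes +8 716 333 mm⁴
  bottom flange (beyond web): d = -105 mm → contributes +8 716 333 mm⁴
Total I = 22 756 667 mm⁴.
For the y-axis: x̄ = 82 mm.
Repeating about the centroidal y-axis gives I_y = 3 679 567 mm⁴.
Polar second moment: J = I_x + I_y = 26 436 233 mm⁴.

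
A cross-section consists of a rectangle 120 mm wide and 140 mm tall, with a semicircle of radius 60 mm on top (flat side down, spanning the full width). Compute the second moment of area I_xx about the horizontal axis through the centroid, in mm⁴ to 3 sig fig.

Treat the section as a set of non-overlapping primitives; coordinates are from the bounding-box lower-left.
Rectangular body: 120 × 140, A = 16 800 mm², y = 70 mm, Ī = 27 440 000 mm⁴.
Semicircular cap: semicircle r = 60, A = 5654.9 mm², y = 165.46 mm, Ī = 1 422 450 mm⁴.
Centroid: ȳ = ΣA·y / ΣA = 94.041 mm.
Transfer each piece to the horizontal axis through the centroid using Ī + A·d² with d = y − 94.041:
  rectangular body: d = -24.041 mm → contributes +37 150 007 mm⁴
  semicircular cap: d = 71.424 mm → contributes +30 269 834 mm⁴
Total I = 67 419 840 mm⁴.

I_xx ≈ 6.74 × 10⁷ mm⁴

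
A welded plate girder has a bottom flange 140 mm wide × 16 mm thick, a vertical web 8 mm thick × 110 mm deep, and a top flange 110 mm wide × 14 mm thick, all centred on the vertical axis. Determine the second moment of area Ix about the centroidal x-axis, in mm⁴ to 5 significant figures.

Ix ≈ 1.5324 × 10⁷ mm⁴

Split into non-overlapping primitives; take the origin at the lower-left of the bounding box.
Bottom plate: 140 × 16, A = 2 240 mm², y = 8 mm, Ī = 47786.67 mm⁴.
Web plate: 8 × 110, A = 880 mm², y = 71 mm, Ī = 887333.3 mm⁴.
Top plate: 110 × 14, A = 1 540 mm², y = 133 mm, Ī = 25153.33 mm⁴.
Centroid: ȳ = ΣA·y / ΣA = 61.20601 mm.
Transfer each piece to the centroidal x-axis using Ī + A·d² with d = y − 61.20601:
  bottom plate: d = -53.20601 mm → contributes +6 388 956 mm⁴
  web plate: d = 9.793991 mm → contributes +971744.9 mm⁴
  top plate: d = 71.79399 mm → contributes +7 962 894 mm⁴
Total I = 15 323 596 mm⁴.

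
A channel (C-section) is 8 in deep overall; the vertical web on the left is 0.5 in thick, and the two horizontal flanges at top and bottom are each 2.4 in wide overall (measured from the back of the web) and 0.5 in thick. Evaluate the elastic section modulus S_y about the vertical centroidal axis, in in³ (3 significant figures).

S_y ≈ 1.42 in³

Split into non-overlapping primitives; take the origin at the lower-left of the bounding box.
Web: 0.5 × 8, A = 4 in², x = 0.25 in, Ī = 0.083333 in⁴.
Top flange (beyond web): 1.9 × 0.5, A = 0.95 in², x = 1.45 in, Ī = 0.28579 in⁴.
Bottom flange (beyond web): 1.9 × 0.5, A = 0.95 in², x = 1.45 in, Ī = 0.28579 in⁴.
Centroid: x̄ = ΣA·x / ΣA = 0.63644 in.
Transfer each piece to the vertical centroidal axis using Ī + A·d² with d = x − 0.63644:
  web: d = -0.38644 in → contributes +0.68068 in⁴
  top flange (beyond web): d = 0.81356 in → contributes +0.91458 in⁴
  bottom flange (beyond web): d = 0.81356 in → contributes +0.91458 in⁴
Total I = 2.5098 in⁴.
Extreme fibre distance c = 1.7636 in; S = I/c = 1.4232 in³.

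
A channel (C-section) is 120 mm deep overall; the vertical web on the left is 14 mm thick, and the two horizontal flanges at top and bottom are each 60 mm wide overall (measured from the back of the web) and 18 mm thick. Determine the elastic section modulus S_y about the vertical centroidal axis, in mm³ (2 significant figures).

Split into non-overlapping primitives; take the origin at the lower-left of the bounding box.
Web: 14 × 120, A = 1 680 mm², x = 7 mm, Ī = 27 440 mm⁴.
Top flange (beyond web): 46 × 18, A = 828 mm², x = 37 mm, Ī = 146 004 mm⁴.
Bottom flange (beyond web): 46 × 18, A = 828 mm², x = 37 mm, Ī = 146 004 mm⁴.
Centroid: x̄ = ΣA·x / ΣA = 21.89 mm.
Transfer each piece to the vertical centroidal axis using Ī + A·d² with d = x − 21.89:
  web: d = -14.89 mm → contributes +400 021 mm⁴
  top flange (beyond web): d = 15.11 mm → contributes +334 994 mm⁴
  bottom flange (beyond web): d = 15.11 mm → contributes +334 994 mm⁴
Total I = 1 070 009 mm⁴.
Extreme fibre distance c = 38.11 mm; S = I/c = 28 078 mm³.

S_y ≈ 2.8 × 10⁴ mm³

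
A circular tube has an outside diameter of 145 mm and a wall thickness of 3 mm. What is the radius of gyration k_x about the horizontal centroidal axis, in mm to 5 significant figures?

k_x ≈ 50.216 mm

Decompose the section into non-overlapping parts with the origin at the bottom-left of its bounding rectangle.
Outer circle: ⌀145, A = 16 513 mm², y = 72.5 mm, Ī = 21 699 109 mm⁴.
Bore (subtracted): ⌀139, A = 15174.68 mm², y = 72.5 mm, Ī = 18 324 372 mm⁴.
By symmetry the centroid is at mid-height, ȳ = 72.5 mm.
All pieces are centred on the horizontal centroidal axis, so I = ΣĪ (holes subtracted) = 3 374 737 mm⁴.
Radius of gyration: k = √(I/A) = √(3 374 737 / 1338.318) = 50.21578 mm.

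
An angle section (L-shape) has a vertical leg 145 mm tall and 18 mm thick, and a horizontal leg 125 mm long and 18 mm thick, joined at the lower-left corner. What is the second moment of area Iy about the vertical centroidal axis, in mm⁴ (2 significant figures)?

Decompose the section into non-overlapping parts with the origin at the bottom-left of its bounding rectangle.
Vertical leg: 18 × 145, A = 2 610 mm², x = 9 mm, Ī = 70 470 mm⁴.
Horizontal leg (remainder): 107 × 18, A = 1 926 mm², x = 71.5 mm, Ī = 1 837 565 mm⁴.
Centroid: x̄ = ΣA·x / ΣA = 35.54 mm.
Transfer each piece to the vertical centroidal axis using Ī + A·d² with d = x − 35.54:
  vertical leg: d = -26.54 mm → contributes +1 908 561 mm⁴
  horizontal leg (remainder): d = 35.96 mm → contributes +4 328 436 mm⁴
Total I = 6 236 997 mm⁴.

Iy ≈ 6.2 × 10⁶ mm⁴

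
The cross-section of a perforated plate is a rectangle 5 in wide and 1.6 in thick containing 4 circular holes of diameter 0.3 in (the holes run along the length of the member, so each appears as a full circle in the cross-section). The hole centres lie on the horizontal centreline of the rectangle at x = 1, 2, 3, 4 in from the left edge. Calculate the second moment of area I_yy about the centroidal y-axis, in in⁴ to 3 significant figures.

I_yy ≈ 16.3 in⁴

Break the section into simple shapes (no overlaps), measuring from the bottom-left corner of the bounding box.
Plate: 5 × 1.6, A = 8 in², x = 2.5 in, Ī = 16.667 in⁴.
Hole 1 (subtracted): ⌀0.3, A = 0.070686 in², x = 1 in, Ī = 0.00039761 in⁴.
Hole 2 (subtracted): ⌀0.3, A = 0.070686 in², x = 2 in, Ī = 0.00039761 in⁴.
Hole 3 (subtracted): ⌀0.3, A = 0.070686 in², x = 3 in, Ī = 0.00039761 in⁴.
Hole 4 (subtracted): ⌀0.3, A = 0.070686 in², x = 4 in, Ī = 0.00039761 in⁴.
By symmetry the centroid is at mid-width, x̄ = 2.5 in.
Transfer each piece to the centroidal y-axis using Ī + A·d² with d = x − 2.5:
  plate: d = 0 in → contributes +16.667 in⁴
  hole 1: d = -1.5 in → contributes −0.15944 in⁴
  hole 2: d = -0.5 in → contributes −0.018069 in⁴
  hole 3: d = 0.5 in → contributes −0.018069 in⁴
  hole 4: d = 1.5 in → contributes −0.15944 in⁴
Total I = 16.312 in⁴.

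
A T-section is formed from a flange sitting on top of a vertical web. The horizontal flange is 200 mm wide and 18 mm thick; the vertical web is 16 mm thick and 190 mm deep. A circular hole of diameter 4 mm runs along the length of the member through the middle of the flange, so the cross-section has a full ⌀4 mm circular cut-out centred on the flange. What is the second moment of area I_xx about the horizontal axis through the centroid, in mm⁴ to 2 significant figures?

I_xx ≈ 2.7 × 10⁷ mm⁴

Split into non-overlapping primitives; take the origin at the lower-left of the bounding box.
Flange: 200 × 18, A = 3 600 mm², y = 199 mm, Ī = 97 200 mm⁴.
Web: 16 × 190, A = 3 040 mm², y = 95 mm, Ī = 9 145 333 mm⁴.
Hole (subtracted): ⌀4, A = 12.57 mm², y = 199 mm, Ī = 12.57 mm⁴.
Centroid: ȳ = ΣA·y / ΣA = 151.3 mm.
Transfer each piece to the horizontal axis through the centroid using Ī + A·d² with d = y − 151.3:
  flange: d = 47.7 mm → contributes +8 289 872 mm⁴
  web: d = -56.3 mm → contributes +18 779 568 mm⁴
  hole: d = 47.7 mm → contributes −28 610 mm⁴
Total I = 27 040 830 mm⁴.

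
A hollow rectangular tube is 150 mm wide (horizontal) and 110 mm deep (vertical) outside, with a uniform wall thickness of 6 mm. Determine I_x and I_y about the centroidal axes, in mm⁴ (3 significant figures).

Break the section into simple shapes (no overlaps), measuring from the bottom-left corner of the bounding box.
Outer rectangle: 150 × 110, A = 16 500 mm², y = 55 mm, Ī = 16 637 500 mm⁴.
Inner void (subtracted): 138 × 98, A = 13 524 mm², y = 55 mm, Ī = 10 823 708 mm⁴.
By symmetry the centroid is at mid-height, ȳ = 55 mm.
All pieces are centred on the centroidal x-axis, so I = ΣĪ (holes subtracted) = 5 813 792 mm⁴.
Repeating about the centroidal y-axis gives I_y = 9 474 912 mm⁴.

I_x ≈ 5.81 × 10⁶ mm⁴, I_y ≈ 9.47 × 10⁶ mm⁴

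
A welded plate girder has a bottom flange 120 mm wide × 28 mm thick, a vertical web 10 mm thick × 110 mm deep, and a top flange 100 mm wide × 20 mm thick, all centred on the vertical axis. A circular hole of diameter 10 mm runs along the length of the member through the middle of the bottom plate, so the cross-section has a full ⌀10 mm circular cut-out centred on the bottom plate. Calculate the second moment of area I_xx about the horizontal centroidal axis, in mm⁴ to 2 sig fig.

I_xx ≈ 2.4 × 10⁷ mm⁴

Split into non-overlapping primitives; take the origin at the lower-left of the bounding box.
Bottom plate: 120 × 28, A = 3 360 mm², y = 14 mm, Ī = 219 520 mm⁴.
Web plate: 10 × 110, A = 1 100 mm², y = 83 mm, Ī = 1 109 167 mm⁴.
Top plate: 100 × 20, A = 2 000 mm², y = 148 mm, Ī = 66 667 mm⁴.
Hole (subtracted): ⌀10, A = 78.54 mm², y = 14 mm, Ī = 490.9 mm⁴.
Centroid: ȳ = ΣA·y / ΣA = 67.89 mm.
Transfer each piece to the horizontal centroidal axis using Ī + A·d² with d = y − 67.89:
  bottom plate: d = -53.89 mm → contributes +9 977 580 mm⁴
  web plate: d = 15.11 mm → contributes +1 360 294 mm⁴
  top plate: d = 80.11 mm → contributes +12 901 735 mm⁴
  hole: d = -53.89 mm → contributes −228 585 mm⁴
Total I = 24 011 024 mm⁴.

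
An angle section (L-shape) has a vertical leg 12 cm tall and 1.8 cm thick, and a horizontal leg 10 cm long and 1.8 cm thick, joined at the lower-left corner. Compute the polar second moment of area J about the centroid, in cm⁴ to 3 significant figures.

J ≈ 799 cm⁴

Decompose the section into non-overlapping parts with the origin at the bottom-left of its bounding rectangle.
Vertical leg: 1.8 × 12, A = 21.6 cm², y = 6 cm, Ī = 259.2 cm⁴.
Horizontal leg (remainder): 8.2 × 1.8, A = 14.76 cm², y = 0.9 cm, Ī = 3.9852 cm⁴.
Centroid: ȳ = ΣA·y / ΣA = 3.9297 cm.
Transfer each piece to the centroidal x-axis using Ī + A·d² with d = y − 3.9297:
  vertical leg: d = 2.0703 cm → contributes +351.78 cm⁴
  horizontal leg (remainder): d = -3.0297 cm → contributes +139.47 cm⁴
Total I = 491.25 cm⁴.
For the y-axis: x̄ = 2.9297 cm.
Repeating about the centroidal y-axis gives I_y = 307.75 cm⁴.
Polar second moment: J = I_x + I_y = 798.99 cm⁴.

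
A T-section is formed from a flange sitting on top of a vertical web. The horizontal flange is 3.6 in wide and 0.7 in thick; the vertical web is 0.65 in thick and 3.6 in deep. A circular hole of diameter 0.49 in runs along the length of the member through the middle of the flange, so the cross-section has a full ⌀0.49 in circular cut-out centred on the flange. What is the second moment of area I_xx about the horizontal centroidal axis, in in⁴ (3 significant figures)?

I_xx ≈ 8.03 in⁴

Decompose the section into non-overlapping parts with the origin at the bottom-left of its bounding rectangle.
Flange: 3.6 × 0.7, A = 2.52 in², y = 3.95 in, Ī = 0.1029 in⁴.
Web: 0.65 × 3.6, A = 2.34 in², y = 1.8 in, Ī = 2.5272 in⁴.
Hole (subtracted): ⌀0.49, A = 0.18857 in², y = 3.95 in, Ī = 0.0028298 in⁴.
Centroid: ȳ = ΣA·y / ΣA = 2.873 in.
Transfer each piece to the horizontal centroidal axis using Ī + A·d² with d = y − 2.873:
  flange: d = 1.077 in → contributes +3.0258 in⁴
  web: d = -1.073 in → contributes +5.2214 in⁴
  hole: d = 1.077 in → contributes −0.22155 in⁴
Total I = 8.0257 in⁴.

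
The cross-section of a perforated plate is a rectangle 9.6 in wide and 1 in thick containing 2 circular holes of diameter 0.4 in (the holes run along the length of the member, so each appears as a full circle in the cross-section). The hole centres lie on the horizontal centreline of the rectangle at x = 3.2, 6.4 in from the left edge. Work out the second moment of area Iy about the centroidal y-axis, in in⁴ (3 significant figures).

Decompose the section into non-overlapping parts with the origin at the bottom-left of its bounding rectangle.
Plate: 9.6 × 1, A = 9.6 in², x = 4.8 in, Ī = 73.728 in⁴.
Hole 1 (subtracted): ⌀0.4, A = 0.12566 in², x = 3.2 in, Ī = 0.0012566 in⁴.
Hole 2 (subtracted): ⌀0.4, A = 0.12566 in², x = 6.4 in, Ī = 0.0012566 in⁴.
By symmetry the centroid is at mid-width, x̄ = 4.8 in.
Transfer each piece to the centroidal y-axis using Ī + A·d² with d = x − 4.8:
  plate: d = 0 in → contributes +73.728 in⁴
  hole 1: d = -1.6 in → contributes −0.32296 in⁴
  hole 2: d = 1.6 in → contributes −0.32296 in⁴
Total I = 73.082 in⁴.

Iy ≈ 73.1 in⁴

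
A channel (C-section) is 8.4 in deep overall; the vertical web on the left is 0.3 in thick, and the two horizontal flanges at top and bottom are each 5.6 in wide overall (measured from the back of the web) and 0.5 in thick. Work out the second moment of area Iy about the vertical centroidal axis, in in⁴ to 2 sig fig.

Break the section into simple shapes (no overlaps), measuring from the bottom-left corner of the bounding box.
Web: 0.3 × 8.4, A = 2.52 in², x = 0.15 in, Ī = 0.0189 in⁴.
Top flange (beyond web): 5.3 × 0.5, A = 2.65 in², x = 2.95 in, Ī = 6.203 in⁴.
Bottom flange (beyond web): 5.3 × 0.5, A = 2.65 in², x = 2.95 in, Ī = 6.203 in⁴.
Centroid: x̄ = ΣA·x / ΣA = 2.048 in.
Transfer each piece to the vertical centroidal axis using Ī + A·d² with d = x − 2.048:
  web: d = -1.898 in → contributes +9.094 in⁴
  top flange (beyond web): d = 0.9023 in → contributes +8.361 in⁴
  bottom flange (beyond web): d = 0.9023 in → contributes +8.361 in⁴
Total I = 25.82 in⁴.

Iy ≈ 26 in⁴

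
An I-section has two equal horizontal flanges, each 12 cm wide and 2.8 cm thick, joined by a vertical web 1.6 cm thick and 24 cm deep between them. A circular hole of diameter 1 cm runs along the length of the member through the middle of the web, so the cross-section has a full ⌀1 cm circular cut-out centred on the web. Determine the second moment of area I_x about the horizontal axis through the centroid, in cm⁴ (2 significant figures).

I_x ≈ 1.4 × 10⁴ cm⁴

Decompose the section into non-overlapping parts with the origin at the bottom-left of its bounding rectangle.
Bottom flange: 12 × 2.8, A = 33.6 cm², y = 1.4 cm, Ī = 21.95 cm⁴.
Web: 1.6 × 24, A = 38.4 cm², y = 14.8 cm, Ī = 1 843 cm⁴.
Top flange: 12 × 2.8, A = 33.6 cm², y = 28.2 cm, Ī = 21.95 cm⁴.
Hole (subtracted): ⌀1, A = 0.7854 cm², y = 14.8 cm, Ī = 0.04909 cm⁴.
By symmetry the centroid is at mid-height, ȳ = 14.8 cm.
Transfer each piece to the horizontal axis through the centroid using Ī + A·d² with d = y − 14.8:
  bottom flange: d = -13.4 cm → contributes +6 055 cm⁴
  web: d = 0 cm → contributes +1 843 cm⁴
  top flange: d = 13.4 cm → contributes +6 055 cm⁴
  hole: d = 0 cm → contributes −0.04909 cm⁴
Total I = 13 953 cm⁴.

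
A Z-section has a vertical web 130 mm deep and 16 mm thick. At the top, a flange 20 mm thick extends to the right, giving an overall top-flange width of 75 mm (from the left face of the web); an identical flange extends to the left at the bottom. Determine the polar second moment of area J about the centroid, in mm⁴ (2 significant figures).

Treat the section as a set of non-overlapping primitives; coordinates are from the bounding-box lower-left.
Web: 16 × 130, A = 2 080 mm², y = 65 mm, Ī = 2 929 333 mm⁴.
Top flange (beyond web): 59 × 20, A = 1 180 mm², y = 120 mm, Ī = 39 333 mm⁴.
Bottom flange (beyond web): 59 × 20, A = 1 180 mm², y = 10 mm, Ī = 39 333 mm⁴.
Centroid: ȳ = ΣA·y / ΣA = 65 mm.
Transfer each piece to the centroidal x-axis using Ī + A·d² with d = y − 65:
  web: d = 0 mm → contributes +2 929 333 mm⁴
  top flange (beyond web): d = 55 mm → contributes +3 608 833 mm⁴
  bottom flange (beyond web): d = -55 mm → contributes +3 608 833 mm⁴
Total I = 10 147 000 mm⁴.
For the y-axis: x̄ = 67 mm.
Repeating about the centroidal y-axis gives I_y = 4 047 720 mm⁴.
Polar second moment: J = I_x + I_y = 14 194 720 mm⁴.

J ≈ 1.4 × 10⁷ mm⁴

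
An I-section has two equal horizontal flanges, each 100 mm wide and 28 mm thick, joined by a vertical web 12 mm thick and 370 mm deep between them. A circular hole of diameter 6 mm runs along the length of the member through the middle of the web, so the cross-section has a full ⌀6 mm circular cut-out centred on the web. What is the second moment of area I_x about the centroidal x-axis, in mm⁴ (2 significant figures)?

I_x ≈ 2.7 × 10⁸ mm⁴

Split into non-overlapping primitives; take the origin at the lower-left of the bounding box.
Bottom flange: 100 × 28, A = 2 800 mm², y = 14 mm, Ī = 182 933 mm⁴.
Web: 12 × 370, A = 4 440 mm², y = 213 mm, Ī = 50 653 000 mm⁴.
Top flange: 100 × 28, A = 2 800 mm², y = 412 mm, Ī = 182 933 mm⁴.
Hole (subtracted): ⌀6, A = 28.27 mm², y = 213 mm, Ī = 63.62 mm⁴.
By symmetry the centroid is at mid-height, ȳ = 213 mm.
Transfer each piece to the centroidal x-axis using Ī + A·d² with d = y − 213:
  bottom flange: d = -199 mm → contributes +111 065 733 mm⁴
  web: d = 0 mm → contributes +50 653 000 mm⁴
  top flange: d = 199 mm → contributes +111 065 733 mm⁴
  hole: d = 0 mm → contributes −63.62 mm⁴
Total I = 272 784 403 mm⁴.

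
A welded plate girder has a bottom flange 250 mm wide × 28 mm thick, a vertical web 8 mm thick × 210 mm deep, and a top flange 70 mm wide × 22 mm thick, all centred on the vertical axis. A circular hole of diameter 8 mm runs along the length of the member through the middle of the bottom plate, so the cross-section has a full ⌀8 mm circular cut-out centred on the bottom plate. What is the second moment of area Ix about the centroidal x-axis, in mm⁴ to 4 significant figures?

Decompose the section into non-overlapping parts with the origin at the bottom-left of its bounding rectangle.
Bottom plate: 250 × 28, A = 7 000 mm², y = 14 mm, Ī = 457 333 mm⁴.
Web plate: 8 × 210, A = 1 680 mm², y = 133 mm, Ī = 6 174 000 mm⁴.
Top plate: 70 × 22, A = 1 540 mm², y = 249 mm, Ī = 62113.3 mm⁴.
Hole (subtracted): ⌀8, A = 50.2655 mm², y = 14 mm, Ī = 201.062 mm⁴.
Centroid: ȳ = ΣA·y / ΣA = 69.2443 mm.
Transfer each piece to the centroidal x-axis using Ī + A·d² with d = y − 69.2443:
  bottom plate: d = -55.2443 mm → contributes +21 820 872 mm⁴
  web plate: d = 63.7557 mm → contributes +13 002 843 mm⁴
  top plate: d = 179.756 mm → contributes +49 822 758 mm⁴
  hole: d = -55.2443 mm → contributes −153 608 mm⁴
Total I = 84 492 865 mm⁴.

Ix ≈ 8.449 × 10⁷ mm⁴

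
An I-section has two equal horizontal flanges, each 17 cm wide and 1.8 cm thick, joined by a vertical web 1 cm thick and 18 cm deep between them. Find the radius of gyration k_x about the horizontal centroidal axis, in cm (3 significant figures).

Split into non-overlapping primitives; take the origin at the lower-left of the bounding box.
Bottom flange: 17 × 1.8, A = 30.6 cm², y = 0.9 cm, Ī = 8.262 cm⁴.
Web: 1 × 18, A = 18 cm², y = 10.8 cm, Ī = 486 cm⁴.
Top flange: 17 × 1.8, A = 30.6 cm², y = 20.7 cm, Ī = 8.262 cm⁴.
By symmetry the centroid is at mid-height, ȳ = 10.8 cm.
Transfer each piece to the horizontal centroidal axis using Ī + A·d² with d = y − 10.8:
  bottom flange: d = -9.9 cm → contributes +3007.4 cm⁴
  web: d = 0 cm → contributes +486 cm⁴
  top flange: d = 9.9 cm → contributes +3007.4 cm⁴
Total I = 6500.7 cm⁴.
Radius of gyration: k = √(I/A) = √(6500.7 / 79.2) = 9.0598 cm.

k_x ≈ 9.06 cm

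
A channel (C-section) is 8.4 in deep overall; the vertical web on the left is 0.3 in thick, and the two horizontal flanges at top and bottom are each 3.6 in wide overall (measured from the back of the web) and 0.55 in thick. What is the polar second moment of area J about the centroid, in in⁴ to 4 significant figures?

J ≈ 78.96 in⁴

Split into non-overlapping primitives; take the origin at the lower-left of the bounding box.
Web: 0.3 × 8.4, A = 2.52 in², y = 4.2 in, Ī = 14.8176 in⁴.
Top flange (beyond web): 3.3 × 0.55, A = 1.815 in², y = 8.125 in, Ī = 0.0457531 in⁴.
Bottom flange (beyond web): 3.3 × 0.55, A = 1.815 in², y = 0.275 in, Ī = 0.0457531 in⁴.
By symmetry the centroid is at mid-height, ȳ = 4.2 in.
Transfer each piece to the centroidal x-axis using Ī + A·d² with d = y − 4.2:
  web: d = 0 in → contributes +14.8176 in⁴
  top flange (beyond web): d = 3.925 in → contributes +28.007 in⁴
  bottom flange (beyond web): d = -3.925 in → contributes +28.007 in⁴
Total I = 70.8315 in⁴.
For the y-axis: x̄ = 1.21244 in.
Repeating about the centroidal y-axis gives I_y = 8.13235 in⁴.
Polar second moment: J = I_x + I_y = 78.9639 in⁴.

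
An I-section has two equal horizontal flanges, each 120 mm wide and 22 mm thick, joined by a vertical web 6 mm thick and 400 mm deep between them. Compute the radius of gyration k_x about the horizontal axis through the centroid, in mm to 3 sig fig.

Split into non-overlapping primitives; take the origin at the lower-left of the bounding box.
Bottom flange: 120 × 22, A = 2 640 mm², y = 11 mm, Ī = 106 480 mm⁴.
Web: 6 × 400, A = 2 400 mm², y = 222 mm, Ī = 32 000 000 mm⁴.
Top flange: 120 × 22, A = 2 640 mm², y = 433 mm, Ī = 106 480 mm⁴.
By symmetry the centroid is at mid-height, ȳ = 222 mm.
Transfer each piece to the horizontal axis through the centroid using Ī + A·d² with d = y − 222:
  bottom flange: d = -211 mm → contributes +117 641 920 mm⁴
  web: d = 0 mm → contributes +32 000 000 mm⁴
  top flange: d = 211 mm → contributes +117 641 920 mm⁴
Total I = 267 283 840 mm⁴.
Radius of gyration: k = √(I/A) = √(267 283 840 / 7 680) = 186.55 mm.

k_x ≈ 187 mm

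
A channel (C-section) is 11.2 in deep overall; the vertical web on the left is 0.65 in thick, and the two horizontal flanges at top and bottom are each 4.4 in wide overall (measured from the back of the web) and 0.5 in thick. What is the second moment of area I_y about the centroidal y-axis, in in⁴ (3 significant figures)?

I_y ≈ 16.6 in⁴

Split into non-overlapping primitives; take the origin at the lower-left of the bounding box.
Web: 0.65 × 11.2, A = 7.28 in², x = 0.325 in, Ī = 0.25632 in⁴.
Top flange (beyond web): 3.75 × 0.5, A = 1.875 in², x = 2.525 in, Ī = 2.1973 in⁴.
Bottom flange (beyond web): 3.75 × 0.5, A = 1.875 in², x = 2.525 in, Ī = 2.1973 in⁴.
Centroid: x̄ = ΣA·x / ΣA = 1.073 in.
Transfer each piece to the centroidal y-axis using Ī + A·d² with d = x − 1.073:
  web: d = -0.74796 in → contributes +4.3291 in⁴
  top flange (beyond web): d = 1.452 in → contributes +6.1506 in⁴
  bottom flange (beyond web): d = 1.452 in → contributes +6.1506 in⁴
Total I = 16.63 in⁴.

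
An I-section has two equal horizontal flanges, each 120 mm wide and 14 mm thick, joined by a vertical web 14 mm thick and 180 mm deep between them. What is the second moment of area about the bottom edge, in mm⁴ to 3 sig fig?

Treat the section as a set of non-overlapping primitives; coordinates are from the bounding-box lower-left.
Bottom flange: 120 × 14, A = 1 680 mm², y = 7 mm, Ī = 27 440 mm⁴.
Web: 14 × 180, A = 2 520 mm², y = 104 mm, Ī = 6 804 000 mm⁴.
Top flange: 120 × 14, A = 1 680 mm², y = 201 mm, Ī = 27 440 mm⁴.
Transfer each piece to the base of the section using Ī + A·d² with d = y − 0:
  bottom flange: d = 7 mm → contributes +109 760 mm⁴
  web: d = 104 mm → contributes +34 060 320 mm⁴
  top flange: d = 201 mm → contributes +67 901 120 mm⁴
Total I = 102 071 200 mm⁴.

I_base ≈ 1.02 × 10⁸ mm⁴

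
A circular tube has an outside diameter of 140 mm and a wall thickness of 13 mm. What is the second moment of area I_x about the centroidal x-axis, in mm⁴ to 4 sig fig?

Treat the section as a set of non-overlapping primitives; coordinates are from the bounding-box lower-left.
Outer circle: ⌀140, A = 15393.8 mm², y = 70 mm, Ī = 18 857 410 mm⁴.
Bore (subtracted): ⌀114, A = 10 207 mm², y = 70 mm, Ī = 8 290 664 mm⁴.
By symmetry the centroid is at mid-height, ȳ = 70 mm.
All pieces are centred on the centroidal x-axis, so I = ΣĪ (holes subtracted) = 10 566 746 mm⁴.

I_x ≈ 1.057 × 10⁷ mm⁴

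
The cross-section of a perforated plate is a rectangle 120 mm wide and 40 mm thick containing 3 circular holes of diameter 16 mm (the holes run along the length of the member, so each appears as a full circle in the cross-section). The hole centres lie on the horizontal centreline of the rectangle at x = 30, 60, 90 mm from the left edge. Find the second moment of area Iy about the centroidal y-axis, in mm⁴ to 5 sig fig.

Iy ≈ 5.3884 × 10⁶ mm⁴

Treat the section as a set of non-overlapping primitives; coordinates are from the bounding-box lower-left.
Plate: 120 × 40, A = 4 800 mm², x = 60 mm, Ī = 5 760 000 mm⁴.
Hole 1 (subtracted): ⌀16, A = 201.0619 mm², x = 30 mm, Ī = 3216.991 mm⁴.
Hole 2 (subtracted): ⌀16, A = 201.0619 mm², x = 60 mm, Ī = 3216.991 mm⁴.
Hole 3 (subtracted): ⌀16, A = 201.0619 mm², x = 90 mm, Ī = 3216.991 mm⁴.
By symmetry the centroid is at mid-width, x̄ = 60 mm.
Transfer each piece to the centroidal y-axis using Ī + A·d² with d = x − 60:
  plate: d = 0 mm → contributes +5 760 000 mm⁴
  hole 1: d = -30 mm → contributes −184172.7 mm⁴
  hole 2: d = 0 mm → contributes −3216.991 mm⁴
  hole 3: d = 30 mm → contributes −184172.7 mm⁴
Total I = 5 388 438 mm⁴.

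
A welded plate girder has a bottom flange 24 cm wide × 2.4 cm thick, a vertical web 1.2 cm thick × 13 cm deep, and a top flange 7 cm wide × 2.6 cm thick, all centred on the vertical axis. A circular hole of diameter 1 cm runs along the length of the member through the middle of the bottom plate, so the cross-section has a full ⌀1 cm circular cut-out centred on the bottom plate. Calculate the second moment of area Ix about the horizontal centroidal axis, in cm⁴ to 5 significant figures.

Ix ≈ 3769.7 cm⁴

Split into non-overlapping primitives; take the origin at the lower-left of the bounding box.
Bottom plate: 24 × 2.4, A = 57.6 cm², y = 1.2 cm, Ī = 27.648 cm⁴.
Web plate: 1.2 × 13, A = 15.6 cm², y = 8.9 cm, Ī = 219.7 cm⁴.
Top plate: 7 × 2.6, A = 18.2 cm², y = 16.7 cm, Ī = 10.25267 cm⁴.
Hole (subtracted): ⌀1, A = 0.7853982 cm², y = 1.2 cm, Ī = 0.04908739 cm⁴.
Centroid: ȳ = ΣA·y / ΣA = 5.638799 cm.
Transfer each piece to the horizontal centroidal axis using Ī + A·d² with d = y − 5.638799:
  bottom plate: d = -4.438799 cm → contributes +1162.537 cm⁴
  web plate: d = 3.261201 cm → contributes +385.6127 cm⁴
  top plate: d = 11.0612 cm → contributes +2237.026 cm⁴
  hole: d = -4.438799 cm → contributes −15.52374 cm⁴
Total I = 3769.652 cm⁴.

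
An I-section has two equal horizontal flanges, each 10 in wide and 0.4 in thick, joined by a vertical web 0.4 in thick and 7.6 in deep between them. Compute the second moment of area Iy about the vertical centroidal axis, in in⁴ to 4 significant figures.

Decompose the section into non-overlapping parts with the origin at the bottom-left of its bounding rectangle.
Bottom flange: 10 × 0.4, A = 4 in², x = 5 in, Ī = 33.3333 in⁴.
Web: 0.4 × 7.6, A = 3.04 in², x = 5 in, Ī = 0.0405333 in⁴.
Top flange: 10 × 0.4, A = 4 in², x = 5 in, Ī = 33.3333 in⁴.
By symmetry the centroid is at mid-width, x̄ = 5 in.
All pieces are centred on the vertical centroidal axis, so I = ΣĪ = 66.7072 in⁴.

Iy ≈ 66.71 in⁴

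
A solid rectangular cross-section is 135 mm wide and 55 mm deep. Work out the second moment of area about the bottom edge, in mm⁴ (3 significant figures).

The section: 135 × 55, A = 7 425 mm², y = 27.5 mm, Ī = 1 871 719 mm⁴.
Transfer it to the base of the section using Ī + A·d² with d = y − 0:
  the section: d = 27.5 mm → contributes +7 486 875 mm⁴
Total I = 7 486 875 mm⁴.

I_base ≈ 7.49 × 10⁶ mm⁴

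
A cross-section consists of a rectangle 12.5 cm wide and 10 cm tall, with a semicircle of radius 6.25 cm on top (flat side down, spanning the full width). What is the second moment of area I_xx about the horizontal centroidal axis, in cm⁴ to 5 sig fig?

Break the section into simple shapes (no overlaps), measuring from the bottom-left corner of the bounding box.
Rectangular body: 12.5 × 10, A = 125 cm², y = 5 cm, Ī = 1041.667 cm⁴.
Semicircular cap: semicircle r = 6.25, A = 61.35923 cm², y = 12.65258 cm, Ī = 167.4758 cm⁴.
Centroid: ȳ = ΣA·y / ΣA = 7.519631 cm.
Transfer each piece to the horizontal centroidal axis using Ī + A·d² with d = y − 7.519631:
  rectangular body: d = -2.519631 cm → contributes +1835.234 cm⁴
  semicircular cap: d = 5.132951 cm → contributes +1784.119 cm⁴
Total I = 3619.353 cm⁴.

I_xx ≈ 3619.4 cm⁴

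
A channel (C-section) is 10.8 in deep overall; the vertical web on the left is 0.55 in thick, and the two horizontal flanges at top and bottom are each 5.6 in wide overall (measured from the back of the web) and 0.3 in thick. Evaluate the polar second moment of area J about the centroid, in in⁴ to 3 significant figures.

Split into non-overlapping primitives; take the origin at the lower-left of the bounding box.
Web: 0.55 × 10.8, A = 5.94 in², y = 5.4 in, Ī = 57.737 in⁴.
Top flange (beyond web): 5.05 × 0.3, A = 1.515 in², y = 10.65 in, Ī = 0.011363 in⁴.
Bottom flange (beyond web): 5.05 × 0.3, A = 1.515 in², y = 0.15 in, Ī = 0.011363 in⁴.
By symmetry the centroid is at mid-height, ȳ = 5.4 in.
Transfer each piece to the centroidal x-axis using Ī + A·d² with d = y − 5.4:
  web: d = 0 in → contributes +57.737 in⁴
  top flange (beyond web): d = 5.25 in → contributes +41.769 in⁴
  bottom flange (beyond web): d = -5.25 in → contributes +41.769 in⁴
Total I = 141.27 in⁴.
For the y-axis: x̄ = 1.2208 in.
Repeating about the centroidal y-axis gives I_y = 22.32 in⁴.
Polar second moment: J = I_x + I_y = 163.59 in⁴.

J ≈ 164 in⁴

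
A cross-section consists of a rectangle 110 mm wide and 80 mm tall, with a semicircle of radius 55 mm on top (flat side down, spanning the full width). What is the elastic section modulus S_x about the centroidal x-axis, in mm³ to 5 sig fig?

Break the section into simple shapes (no overlaps), measuring from the bottom-left corner of the bounding box.
Rectangular body: 110 × 80, A = 8 800 mm², y = 40 mm, Ī = 4 693 333 mm⁴.
Semicircular cap: semicircle r = 55, A = 4751.659 mm², y = 103.3427 mm, Ī = 1 004 345 mm⁴.
Centroid: ȳ = ΣA·y / ΣA = 62.21005 mm.
Transfer each piece to the centroidal x-axis using Ī + A·d² with d = y − 62.21005:
  rectangular body: d = -22.21005 mm → contributes +9 034 253 mm⁴
  semicircular cap: d = 41.13267 mm → contributes +9 043 662 mm⁴
Total I = 18 077 915 mm⁴.
Extreme fibre distance c = 72.78995 mm; S = I/c = 248357.3 mm³.

S_x ≈ 2.4836 × 10⁵ mm³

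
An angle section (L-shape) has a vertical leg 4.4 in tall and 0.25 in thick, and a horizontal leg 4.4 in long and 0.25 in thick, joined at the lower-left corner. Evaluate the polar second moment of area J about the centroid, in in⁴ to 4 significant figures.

Split into non-overlapping primitives; take the origin at the lower-left of the bounding box.
Vertical leg: 0.25 × 4.4, A = 1.1 in², y = 2.2 in, Ī = 1.77467 in⁴.
Horizontal leg (remainder): 4.15 × 0.25, A = 1.0375 in², y = 0.125 in, Ī = 0.00540365 in⁴.
Centroid: ȳ = ΣA·y / ΣA = 1.19284 in.
Transfer each piece to the centroidal x-axis using Ī + A·d² with d = y − 1.19284:
  vertical leg: d = 1.00716 in → contributes +2.89048 in⁴
  horizontal leg (remainder): d = -1.06784 in → contributes +1.18844 in⁴
Total I = 4.07892 in⁴.
For the y-axis: x̄ = 1.19284 in.
Repeating about the centroidal y-axis gives I_y = 4.07892 in⁴.
Polar second moment: J = I_x + I_y = 8.15784 in⁴.

J ≈ 8.158 in⁴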